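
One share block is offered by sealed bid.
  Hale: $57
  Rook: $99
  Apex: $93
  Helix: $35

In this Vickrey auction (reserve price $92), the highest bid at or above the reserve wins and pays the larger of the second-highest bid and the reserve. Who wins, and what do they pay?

Rook pays $93

Bids in order: 99 (Rook) > 93 (Apex) > 57 (Hale) > 35 (Helix)
Rook has the top bid at or above the reserve ($99).
max(second-highest $93, reserve $92) = $93; the reserve does not bind.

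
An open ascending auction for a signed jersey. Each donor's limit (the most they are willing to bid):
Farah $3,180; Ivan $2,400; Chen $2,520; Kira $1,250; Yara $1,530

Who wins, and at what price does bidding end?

Rule: the price rises until one bidder remains; the winner pays the price at which the last rival dropped out.
Limits ranked: 3,180 (Farah) > 2,520 (Chen) > 2,400 (Ivan) > 1,530 (Yara) > 1,250 (Kira)
Bidding ends when Chen exits at $2,520; Farah takes it.

Farah wins at $2,520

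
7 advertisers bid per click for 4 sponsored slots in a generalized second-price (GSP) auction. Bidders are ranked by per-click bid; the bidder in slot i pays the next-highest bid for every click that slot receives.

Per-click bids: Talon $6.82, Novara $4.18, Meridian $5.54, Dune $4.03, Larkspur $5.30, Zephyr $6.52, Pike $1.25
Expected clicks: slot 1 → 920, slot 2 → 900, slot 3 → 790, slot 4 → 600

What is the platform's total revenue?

Sorting advertisers: $6.82 (Talon) > $6.52 (Zephyr) > $5.54 (Meridian) > $5.30 (Larkspur) > $4.18 (Novara) > …
Slot 1: Talon pays $6.52 × 920 = $5998.40
Slot 2: Zephyr pays $5.54 × 900 = $4986.00
Slot 3: Meridian pays $5.30 × 790 = $4187.00
Slot 4: Larkspur pays $4.18 × 600 = $2508.00
Total = $17679.40

Total revenue: $17679.40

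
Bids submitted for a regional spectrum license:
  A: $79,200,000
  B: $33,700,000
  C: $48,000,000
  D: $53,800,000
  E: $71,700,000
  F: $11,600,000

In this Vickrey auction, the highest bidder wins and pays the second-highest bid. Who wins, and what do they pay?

Bids ranked: 79,200,000 (A) > 71,700,000 (E) > 53,800,000 (D) > 48,000,000 (C) > 33,700,000 (B) > 11,600,000 (F)
Second-price: A pays E's bid of $71,700,000.

A pays $71,700,000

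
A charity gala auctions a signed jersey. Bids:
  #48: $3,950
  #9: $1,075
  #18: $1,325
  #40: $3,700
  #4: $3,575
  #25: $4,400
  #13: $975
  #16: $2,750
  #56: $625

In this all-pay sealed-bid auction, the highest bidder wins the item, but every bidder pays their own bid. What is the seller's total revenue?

Sorting bids: 4,400 (#25) > 3,950 (#48) > 3,700 (#40) > 3,575 (#4) > 2,750 (#16) > 1,325 (#18) > …
Every bidder forfeits their bid regardless of winning.
Revenue = 3,950 + 1,075 + 1,325 + 3,700 + 3,575 + 4,400 + 975 + 2,750 + 625 = $22,375.

Total revenue: $22,375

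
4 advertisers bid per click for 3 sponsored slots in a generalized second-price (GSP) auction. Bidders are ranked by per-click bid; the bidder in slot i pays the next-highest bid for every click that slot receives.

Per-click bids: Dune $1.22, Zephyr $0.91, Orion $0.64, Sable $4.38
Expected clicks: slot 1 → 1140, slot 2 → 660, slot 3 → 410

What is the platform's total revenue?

Sorting advertisers: $4.38 (Sable) > $1.22 (Dune) > $0.91 (Zephyr) > $0.64 (Orion)
Slot 1: Sable pays $1.22 × 1140 = $1390.80
Slot 2: Dune pays $0.91 × 660 = $600.60
Slot 3: Zephyr pays $0.64 × 410 = $262.40
Total = $2253.80

Total revenue: $2253.80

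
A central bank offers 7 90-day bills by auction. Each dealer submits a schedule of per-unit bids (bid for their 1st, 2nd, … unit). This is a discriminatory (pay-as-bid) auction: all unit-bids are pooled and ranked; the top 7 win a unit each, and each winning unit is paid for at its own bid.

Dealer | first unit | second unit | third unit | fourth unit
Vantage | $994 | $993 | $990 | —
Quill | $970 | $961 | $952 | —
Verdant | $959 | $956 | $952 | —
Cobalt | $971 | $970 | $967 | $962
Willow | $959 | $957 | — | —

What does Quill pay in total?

Quill pays $970

All unit-bids, highest first — top 7: 994 (Vantage-1), 993 (Vantage-2), 990 (Vantage-3), 971 (Cobalt-1), 970 (Quill-1), 970 (Cobalt-2), 967 (Cobalt-3)
Next rejected bid: $962 (not a price — pay-as-bid).
Quill's winning unit-bids: 970 = $970.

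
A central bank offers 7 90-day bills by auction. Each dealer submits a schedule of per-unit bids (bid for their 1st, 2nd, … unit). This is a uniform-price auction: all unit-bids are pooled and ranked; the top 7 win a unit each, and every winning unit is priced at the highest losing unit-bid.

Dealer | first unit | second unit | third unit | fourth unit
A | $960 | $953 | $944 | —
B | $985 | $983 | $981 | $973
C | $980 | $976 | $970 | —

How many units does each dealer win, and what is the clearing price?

Merging the schedules and taking the best 7: 985 (B-1), 983 (B-2), 981 (B-3), 980 (C-1), 976 (C-2), 973 (B-4), 970 (C-3)
Highest rejected unit-bid = $960.
Allocation: B 4, C 3.

B 4, C 3; clearing price $960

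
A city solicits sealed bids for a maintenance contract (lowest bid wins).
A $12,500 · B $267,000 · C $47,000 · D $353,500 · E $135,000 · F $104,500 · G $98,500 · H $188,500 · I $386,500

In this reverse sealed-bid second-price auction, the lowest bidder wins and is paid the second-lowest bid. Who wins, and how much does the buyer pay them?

Reverse sealed-bid second-price auction: the lowest bidder wins and is paid the second-lowest bid.
Bids ranked: 12,500 (A) < 47,000 (C) < 98,500 (G) < 104,500 (F) < 135,000 (E) < 188,500 (H) < …
A wins with the lowest bid; price is set by the runner-up at $47,000.

A is paid $47,000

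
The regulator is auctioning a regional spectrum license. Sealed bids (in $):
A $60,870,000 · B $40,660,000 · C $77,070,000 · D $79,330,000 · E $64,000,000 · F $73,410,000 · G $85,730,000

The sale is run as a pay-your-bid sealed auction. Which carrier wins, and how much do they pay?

Rule: the highest bidder wins and pays their own bid.
Sorting bids: 85,730,000 (G) > 79,330,000 (D) > 77,070,000 (C) > 73,410,000 (F) > 64,000,000 (E) > 60,870,000 (A) > …
G has the highest bid and pays exactly that: $85,730,000.

G pays $85,730,000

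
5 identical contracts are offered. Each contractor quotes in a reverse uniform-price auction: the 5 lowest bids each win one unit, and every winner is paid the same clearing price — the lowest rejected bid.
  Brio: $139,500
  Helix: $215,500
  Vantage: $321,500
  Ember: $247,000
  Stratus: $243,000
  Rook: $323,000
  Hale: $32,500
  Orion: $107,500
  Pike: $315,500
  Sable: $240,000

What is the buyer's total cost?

Total cost: $1,215,000

Ordering the bids: 32,500 (Hale), 107,500 (Orion), 139,500 (Brio), 215,500 (Helix), 240,000 (Sable), 243,000 (Stratus), 247,000 (Ember), …
The 5 lowest are Hale, Orion, Brio, Helix, Sable.
First losing bid is Stratus's $243,000, which sets the uniform price.
Total cost = 5 × $243,000 = $1,215,000.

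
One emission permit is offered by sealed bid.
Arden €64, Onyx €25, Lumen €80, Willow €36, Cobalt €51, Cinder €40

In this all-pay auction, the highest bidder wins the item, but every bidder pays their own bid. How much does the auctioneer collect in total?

Sorting bids: 80 (Lumen) > 64 (Arden) > 51 (Cobalt) > 40 (Cinder) > 36 (Willow) > 25 (Onyx)
Every bidder forfeits their bid regardless of winning.
Revenue = 64 + 25 + 80 + 36 + 51 + 40 = €296.

Total revenue: €296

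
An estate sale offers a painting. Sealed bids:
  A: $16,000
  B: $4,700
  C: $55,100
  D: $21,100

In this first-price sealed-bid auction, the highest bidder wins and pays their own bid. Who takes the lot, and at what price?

Sorting bids: 55,100 (C) > 21,100 (D) > 16,000 (A) > 4,700 (B)
C has the highest bid and pays exactly that: $55,100.

C pays $55,100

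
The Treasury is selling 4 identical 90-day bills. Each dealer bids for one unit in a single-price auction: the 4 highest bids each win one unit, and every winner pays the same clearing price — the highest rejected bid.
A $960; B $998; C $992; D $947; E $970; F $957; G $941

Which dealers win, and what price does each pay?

Bids ranked high→low: 998 (B), 992 (C), 970 (E), 960 (A), 957 (F), 947 (D), …
The 4 highest are B, C, E, A.
Highest unsuccessful bid: $957 → clearing price.

B, C, E, A; each pays $957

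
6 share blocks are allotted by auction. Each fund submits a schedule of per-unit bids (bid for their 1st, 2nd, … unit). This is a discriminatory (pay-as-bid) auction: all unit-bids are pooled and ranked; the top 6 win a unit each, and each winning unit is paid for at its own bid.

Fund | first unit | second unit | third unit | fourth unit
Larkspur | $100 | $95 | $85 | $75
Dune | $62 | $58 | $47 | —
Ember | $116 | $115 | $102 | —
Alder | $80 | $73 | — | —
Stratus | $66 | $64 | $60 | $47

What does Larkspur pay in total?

Pooled unit-bids ranked (top 6): 116 (Ember-1), 115 (Ember-2), 102 (Ember-3), 100 (Larkspur-1), 95 (Larkspur-2), 85 (Larkspur-3)
Next rejected bid: $80 (not a price — pay-as-bid).
Larkspur's winning unit-bids: 100 + 95 + 85 = $280.

Larkspur pays $280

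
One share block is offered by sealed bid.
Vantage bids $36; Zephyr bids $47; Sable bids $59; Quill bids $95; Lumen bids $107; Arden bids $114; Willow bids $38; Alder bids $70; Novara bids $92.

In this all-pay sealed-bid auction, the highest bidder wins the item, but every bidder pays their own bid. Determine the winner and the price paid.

Arden pays $114

Rule: the highest bidder wins the item, but every bidder pays their own bid.
Sorting bids: 114 (Arden) > 107 (Lumen) > 95 (Quill) > 92 (Novara) > 70 (Alder) > 59 (Sable) > …
Arden is highest and takes the item; every bidder forfeits their bid.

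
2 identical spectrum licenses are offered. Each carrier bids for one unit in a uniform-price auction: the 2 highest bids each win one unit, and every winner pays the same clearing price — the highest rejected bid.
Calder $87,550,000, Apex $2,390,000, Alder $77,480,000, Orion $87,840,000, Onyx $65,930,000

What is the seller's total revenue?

Ordering the bids: 87,840,000 (Orion), 87,550,000 (Calder), 77,480,000 (Alder), 65,930,000 (Onyx), …
Top 2: Orion, Calder.
Clearing price = highest rejected bid = $77,480,000.
Total revenue = 2 × $77,480,000 = $154,960,000.

Total revenue: $154,960,000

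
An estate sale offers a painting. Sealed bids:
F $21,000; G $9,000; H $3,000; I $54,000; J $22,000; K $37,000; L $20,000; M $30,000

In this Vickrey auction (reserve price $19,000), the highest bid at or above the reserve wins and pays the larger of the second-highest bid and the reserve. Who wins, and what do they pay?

Bids in order: 54,000 (I) > 37,000 (K) > 30,000 (M) > 22,000 (J) > 21,000 (F) > 20,000 (L) > …
Highest eligible bid: I at $54,000.
Second-highest bid $37,000 exceeds the reserve $19,000 → payment $37,000.

I pays $37,000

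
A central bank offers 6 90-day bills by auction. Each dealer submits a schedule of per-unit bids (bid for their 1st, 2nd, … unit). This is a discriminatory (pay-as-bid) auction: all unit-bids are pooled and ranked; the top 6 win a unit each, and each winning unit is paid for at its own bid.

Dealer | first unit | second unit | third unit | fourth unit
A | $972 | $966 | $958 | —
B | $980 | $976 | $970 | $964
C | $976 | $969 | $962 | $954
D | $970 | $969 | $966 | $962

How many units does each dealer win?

A 1, B 3, C 1, D 1

Pooled unit-bids ranked (top 6): 980 (B-1), 976 (B-2), 976 (C-1), 972 (A-1), 970 (B-3), 970 (D-1)
Next rejected bid: $969 (not a price — pay-as-bid).
Allocation: A 1, B 3, C 1, D 1.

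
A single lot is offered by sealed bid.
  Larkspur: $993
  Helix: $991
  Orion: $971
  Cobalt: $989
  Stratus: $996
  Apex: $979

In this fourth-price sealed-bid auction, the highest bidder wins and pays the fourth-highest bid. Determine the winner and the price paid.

Stratus pays $989

Bids in order: 996 (Stratus) > 993 (Larkspur) > 991 (Helix) > 989 (Cobalt) > 979 (Apex) > 971 (Orion)
Stratus wins; payment is bid #4 in the ranking = $989.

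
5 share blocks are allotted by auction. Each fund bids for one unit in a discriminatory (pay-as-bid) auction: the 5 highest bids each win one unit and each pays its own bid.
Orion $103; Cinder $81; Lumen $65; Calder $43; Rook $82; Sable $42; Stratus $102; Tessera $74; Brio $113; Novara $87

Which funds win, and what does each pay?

Brio $113, Orion $103, Stratus $102, Novara $87, Rook $82

Sorting: 113 (Brio), 103 (Orion), 102 (Stratus), 87 (Novara), 82 (Rook), 81 (Cinder), 74 (Tessera), …
Winners (5 units): Brio, Orion, Stratus, Novara, Rook.
Each winner pays its own bid: Brio $113, Orion $103, Stratus $102, Novara $87, Rook $82.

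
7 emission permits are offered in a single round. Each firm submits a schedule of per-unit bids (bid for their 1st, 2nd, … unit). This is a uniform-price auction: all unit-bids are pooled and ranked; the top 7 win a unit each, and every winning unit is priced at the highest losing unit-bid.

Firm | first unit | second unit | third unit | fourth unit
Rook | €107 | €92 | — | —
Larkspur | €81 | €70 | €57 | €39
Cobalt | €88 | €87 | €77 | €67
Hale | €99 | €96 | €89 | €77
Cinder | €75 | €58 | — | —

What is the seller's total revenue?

Total revenue: €567

Merging the schedules and taking the best 7: 107 (Rook-1), 99 (Hale-1), 96 (Hale-2), 92 (Rook-2), 89 (Hale-3), 88 (Cobalt-1), 87 (Cobalt-2)
Highest rejected unit-bid = €81.
Allocation: Cobalt 2, Hale 3, Rook 2. Every unit priced at €81.
Revenue = 7 × 81 = €567.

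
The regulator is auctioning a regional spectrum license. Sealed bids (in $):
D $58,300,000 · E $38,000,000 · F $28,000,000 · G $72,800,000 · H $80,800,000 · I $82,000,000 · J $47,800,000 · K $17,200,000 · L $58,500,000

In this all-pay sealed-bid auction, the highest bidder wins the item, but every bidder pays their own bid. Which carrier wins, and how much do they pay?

I pays $82,000,000

Sorting bids: 82,000,000 (I) > 80,800,000 (H) > 72,800,000 (G) > 58,500,000 (L) > 58,300,000 (D) > 47,800,000 (J) > …
I wins with the top bid; all bids are sunk regardless.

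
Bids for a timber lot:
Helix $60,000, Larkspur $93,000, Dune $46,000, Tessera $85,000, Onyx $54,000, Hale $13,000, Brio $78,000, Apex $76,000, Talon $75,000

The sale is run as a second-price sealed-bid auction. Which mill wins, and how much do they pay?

Bids in order: 93,000 (Larkspur) > 85,000 (Tessera) > 78,000 (Brio) > 76,000 (Apex) > 75,000 (Talon) > 60,000 (Helix) > …
Larkspur is highest; pays the second-highest bid, $85,000.

Larkspur pays $85,000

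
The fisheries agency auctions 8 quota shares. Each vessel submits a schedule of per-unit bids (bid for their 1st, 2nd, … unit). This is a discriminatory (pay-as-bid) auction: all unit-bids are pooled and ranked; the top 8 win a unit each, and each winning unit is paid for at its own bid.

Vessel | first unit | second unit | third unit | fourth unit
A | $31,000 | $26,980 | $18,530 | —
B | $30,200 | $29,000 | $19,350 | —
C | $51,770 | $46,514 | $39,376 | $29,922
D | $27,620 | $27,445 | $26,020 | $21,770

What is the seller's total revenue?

Total revenue: $285,402

Merging the schedules and taking the best 8: 51,770 (C-1), 46,514 (C-2), 39,376 (C-3), 31,000 (A-1), 30,200 (B-1), 29,922 (C-4), 29,000 (B-2), 27,620 (D-1)
Next rejected bid: $27,445 (not a price — pay-as-bid).
Each winning unit pays its own bid.
Revenue = 51,770 + 46,514 + 39,376 + 31,000 + 30,200 + 29,922 + 29,000 + 27,620 = $285,402.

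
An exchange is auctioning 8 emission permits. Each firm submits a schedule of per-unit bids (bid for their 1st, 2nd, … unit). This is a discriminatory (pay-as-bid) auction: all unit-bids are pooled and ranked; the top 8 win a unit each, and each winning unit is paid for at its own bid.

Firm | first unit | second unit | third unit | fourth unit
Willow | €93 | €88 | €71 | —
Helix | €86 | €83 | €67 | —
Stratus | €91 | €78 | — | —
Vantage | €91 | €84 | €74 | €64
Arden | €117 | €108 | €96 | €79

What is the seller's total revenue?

Total revenue: €770

All unit-bids, highest first — top 8: 117 (Arden-1), 108 (Arden-2), 96 (Arden-3), 93 (Willow-1), 91 (Stratus-1), 91 (Vantage-1), 88 (Willow-2), 86 (Helix-1)
Next rejected bid: €84 (not a price — pay-as-bid).
Each winning unit pays its own bid.
Revenue = 117 + 108 + 96 + 93 + 91 + 91 + 88 + 86 = €770.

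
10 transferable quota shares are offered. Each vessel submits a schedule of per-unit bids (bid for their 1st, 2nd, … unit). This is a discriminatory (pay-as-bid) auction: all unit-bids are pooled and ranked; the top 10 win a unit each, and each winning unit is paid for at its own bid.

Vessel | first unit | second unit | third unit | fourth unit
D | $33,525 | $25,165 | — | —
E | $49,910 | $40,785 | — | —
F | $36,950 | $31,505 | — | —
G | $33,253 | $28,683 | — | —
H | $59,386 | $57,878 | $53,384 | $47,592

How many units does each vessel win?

Pooled unit-bids ranked (top 10): 59,386 (H-1), 57,878 (H-2), 53,384 (H-3), 49,910 (E-1), 47,592 (H-4), 40,785 (E-2), 36,950 (F-1), 33,525 (D-1), 33,253 (G-1), 31,505 (F-2)
Next rejected bid: $28,683 (not a price — pay-as-bid).
Allocation: D 1, E 2, F 2, G 1, H 4.

D 1, E 2, F 2, G 1, H 4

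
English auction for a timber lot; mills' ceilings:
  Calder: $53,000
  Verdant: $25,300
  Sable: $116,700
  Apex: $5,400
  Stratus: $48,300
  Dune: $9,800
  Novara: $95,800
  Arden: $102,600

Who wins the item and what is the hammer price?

Rule: the price rises until one bidder remains; the winner pays the price at which the last rival dropped out.
Limits ranked: 116,700 (Sable) > 102,600 (Arden) > 95,800 (Novara) > 53,000 (Calder) > 48,300 (Stratus) > 25,300 (Verdant) > …
Bidding ends when Arden exits at $102,600; Sable takes it.

Sable wins at $102,600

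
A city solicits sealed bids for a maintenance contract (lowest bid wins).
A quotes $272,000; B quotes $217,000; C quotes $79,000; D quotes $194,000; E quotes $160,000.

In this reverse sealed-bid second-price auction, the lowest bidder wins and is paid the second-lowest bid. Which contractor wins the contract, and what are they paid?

Rule: the lowest bidder wins and is paid the second-lowest bid.
Sorting bids: 79,000 (C) < 160,000 (E) < 194,000 (D) < 217,000 (B) < 272,000 (A)
C wins with the lowest bid; price is set by the runner-up at $160,000.

C is paid $160,000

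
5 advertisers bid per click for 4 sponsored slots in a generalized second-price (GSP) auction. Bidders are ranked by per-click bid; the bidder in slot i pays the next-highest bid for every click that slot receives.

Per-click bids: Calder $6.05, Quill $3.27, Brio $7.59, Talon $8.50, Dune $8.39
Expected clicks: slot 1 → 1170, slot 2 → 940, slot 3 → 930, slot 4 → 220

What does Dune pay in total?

Dune pays $7134.60

Ranked by bid: $8.50 (Talon) > $8.39 (Dune) > $7.59 (Brio) > $6.05 (Calder) > $3.27 (Quill)
Dune holds slot 2 → pays next bid $7.59 × 940 clicks = $7134.60.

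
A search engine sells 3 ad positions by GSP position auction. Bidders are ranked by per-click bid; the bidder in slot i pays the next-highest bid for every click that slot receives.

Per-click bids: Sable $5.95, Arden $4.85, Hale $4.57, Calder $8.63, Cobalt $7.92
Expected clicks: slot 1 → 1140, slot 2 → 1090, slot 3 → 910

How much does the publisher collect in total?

Total revenue: $19927.80

Ranked by bid: $8.63 (Calder) > $7.92 (Cobalt) > $5.95 (Sable) > $4.85 (Arden) > …
Slot 1: Calder pays $7.92 × 1140 = $9028.80
Slot 2: Cobalt pays $5.95 × 1090 = $6485.50
Slot 3: Sable pays $4.85 × 910 = $4413.50
Total = $19927.80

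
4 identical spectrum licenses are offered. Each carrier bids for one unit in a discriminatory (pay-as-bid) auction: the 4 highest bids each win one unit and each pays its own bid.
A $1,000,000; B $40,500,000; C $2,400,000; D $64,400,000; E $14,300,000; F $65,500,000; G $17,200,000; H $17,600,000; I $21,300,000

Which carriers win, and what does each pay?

F $65,500,000, D $64,400,000, B $40,500,000, I $21,300,000

Bids ranked high→low: 65,500,000 (F), 64,400,000 (D), 40,500,000 (B), 21,300,000 (I), 17,600,000 (H), 17,200,000 (G), …
Top 4: F, D, B, I.
Each winner pays its own bid: F $65,500,000, D $64,400,000, B $40,500,000, I $21,300,000.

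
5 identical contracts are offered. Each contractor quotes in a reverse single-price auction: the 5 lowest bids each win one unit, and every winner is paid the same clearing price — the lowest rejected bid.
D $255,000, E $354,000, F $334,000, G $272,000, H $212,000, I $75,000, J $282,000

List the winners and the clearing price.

I, H, D, G, J; each is paid $334,000

Ordering the bids: 75,000 (I), 212,000 (H), 255,000 (D), 272,000 (G), 282,000 (J), 334,000 (F), 354,000 (E)
The 5 lowest are I, H, D, G, J.
Lowest unsuccessful bid: $334,000 → clearing price.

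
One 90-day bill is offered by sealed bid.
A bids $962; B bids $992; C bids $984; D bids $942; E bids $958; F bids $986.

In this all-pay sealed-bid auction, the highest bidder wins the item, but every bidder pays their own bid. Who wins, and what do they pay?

B pays $992

Sorting bids: 992 (B) > 986 (F) > 984 (C) > 962 (A) > 958 (E) > 942 (D)
B wins with the top bid; all bids are sunk regardless.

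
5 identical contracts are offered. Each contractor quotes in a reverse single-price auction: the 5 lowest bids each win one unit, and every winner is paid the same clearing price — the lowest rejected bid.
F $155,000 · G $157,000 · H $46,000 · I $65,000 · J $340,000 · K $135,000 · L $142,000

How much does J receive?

Bids ranked low→high: 46,000 (H), 65,000 (I), 135,000 (K), 142,000 (L), 155,000 (F), 157,000 (G), 340,000 (J)
Lowest 5: H, I, K, L, F.
Clearing price = lowest rejected bid = $157,000.
J does not win → is paid $0.

J is paid $0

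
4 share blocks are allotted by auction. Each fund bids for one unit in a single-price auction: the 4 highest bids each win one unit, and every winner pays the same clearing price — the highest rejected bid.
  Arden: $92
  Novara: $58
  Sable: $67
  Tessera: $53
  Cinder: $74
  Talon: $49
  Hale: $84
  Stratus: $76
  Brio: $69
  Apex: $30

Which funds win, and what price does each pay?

Ordering the bids: 92 (Arden), 84 (Hale), 76 (Stratus), 74 (Cinder), 69 (Brio), 67 (Sable), …
The 4 highest are Arden, Hale, Stratus, Cinder.
Highest unsuccessful bid: $69 → clearing price.

Arden, Hale, Stratus, Cinder; each pays $69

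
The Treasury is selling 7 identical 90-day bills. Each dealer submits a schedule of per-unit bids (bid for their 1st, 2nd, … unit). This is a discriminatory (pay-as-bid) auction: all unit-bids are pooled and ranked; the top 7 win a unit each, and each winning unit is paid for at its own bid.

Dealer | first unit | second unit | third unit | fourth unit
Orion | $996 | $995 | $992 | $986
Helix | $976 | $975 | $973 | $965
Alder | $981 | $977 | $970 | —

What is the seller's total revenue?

Pooled unit-bids ranked (top 7): 996 (Orion-1), 995 (Orion-2), 992 (Orion-3), 986 (Orion-4), 981 (Alder-1), 977 (Alder-2), 976 (Helix-1)
Next rejected bid: $975 (not a price — pay-as-bid).
Each winning unit pays its own bid.
Revenue = 996 + 995 + 992 + 986 + 981 + 977 + 976 = $6,903.

Total revenue: $6,903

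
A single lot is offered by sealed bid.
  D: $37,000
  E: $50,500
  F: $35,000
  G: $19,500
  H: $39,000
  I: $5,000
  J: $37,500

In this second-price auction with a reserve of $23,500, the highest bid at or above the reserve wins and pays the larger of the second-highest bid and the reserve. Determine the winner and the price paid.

E pays $39,000

Sorting bids: 50,500 (E) > 39,000 (H) > 37,500 (J) > 37,000 (D) > 35,000 (F) > 19,500 (G) > …
Highest eligible bid: E at $50,500.
Second-highest bid $39,000 exceeds the reserve $23,500 → payment $39,000.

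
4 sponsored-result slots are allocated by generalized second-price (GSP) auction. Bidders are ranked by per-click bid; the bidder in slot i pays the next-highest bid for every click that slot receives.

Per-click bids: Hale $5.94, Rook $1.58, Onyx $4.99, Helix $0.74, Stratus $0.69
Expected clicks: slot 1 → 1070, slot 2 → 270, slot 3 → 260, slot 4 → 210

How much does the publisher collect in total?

Per-click bids in order: $5.94 (Hale) > $4.99 (Onyx) > $1.58 (Rook) > $0.74 (Helix) > $0.69 (Stratus)
Slot 1: Hale pays $4.99 × 1070 = $5339.30
Slot 2: Onyx pays $1.58 × 270 = $426.60
Slot 3: Rook pays $0.74 × 260 = $192.40
Slot 4: Helix pays $0.69 × 210 = $144.90
Total = $6103.20

Total revenue: $6103.20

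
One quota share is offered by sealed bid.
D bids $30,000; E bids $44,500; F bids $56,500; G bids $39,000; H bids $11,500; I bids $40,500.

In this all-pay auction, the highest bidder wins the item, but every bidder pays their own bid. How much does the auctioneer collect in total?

Bids ranked: 56,500 (F) > 44,500 (E) > 40,500 (I) > 39,000 (G) > 30,000 (D) > 11,500 (H)
F wins with the top bid; all bids are sunk regardless.
Every bidder forfeits their bid regardless of winning.
Revenue = 30,000 + 44,500 + 56,500 + 39,000 + 11,500 + 40,500 = $222,000.

Total revenue: $222,000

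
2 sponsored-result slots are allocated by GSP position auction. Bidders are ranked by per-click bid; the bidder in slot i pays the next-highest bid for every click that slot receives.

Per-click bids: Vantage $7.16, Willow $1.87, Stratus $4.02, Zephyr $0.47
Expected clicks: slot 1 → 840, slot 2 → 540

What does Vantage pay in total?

Vantage pays $3376.80

Per-click bids in order: $7.16 (Vantage) > $4.02 (Stratus) > $1.87 (Willow) > …
Vantage holds slot 1 → pays next bid $4.02 × 840 clicks = $3376.80.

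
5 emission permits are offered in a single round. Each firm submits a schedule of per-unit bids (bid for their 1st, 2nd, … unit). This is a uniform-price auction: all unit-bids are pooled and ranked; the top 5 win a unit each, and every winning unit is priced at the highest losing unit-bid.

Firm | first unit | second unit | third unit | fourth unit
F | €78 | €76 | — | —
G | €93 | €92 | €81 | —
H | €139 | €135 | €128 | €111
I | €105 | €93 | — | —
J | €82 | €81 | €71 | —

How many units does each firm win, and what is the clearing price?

H 4, I 1; clearing price €93

Merging the schedules and taking the best 5: 139 (H-1), 135 (H-2), 128 (H-3), 111 (H-4), 105 (I-1)
The (k+1)-th unit-bid is €93.
Allocation: H 4, I 1.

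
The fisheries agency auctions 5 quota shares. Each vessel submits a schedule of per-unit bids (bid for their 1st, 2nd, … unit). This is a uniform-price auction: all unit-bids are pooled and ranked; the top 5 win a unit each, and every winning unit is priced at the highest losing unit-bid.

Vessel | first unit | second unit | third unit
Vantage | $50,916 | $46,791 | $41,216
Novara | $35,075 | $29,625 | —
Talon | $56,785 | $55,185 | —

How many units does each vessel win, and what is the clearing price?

All unit-bids, highest first — top 5: 56,785 (Talon-1), 55,185 (Talon-2), 50,916 (Vantage-1), 46,791 (Vantage-2), 41,216 (Vantage-3)
Highest rejected unit-bid = $35,075.
Allocation: Talon 2, Vantage 3.

Talon 2, Vantage 3; clearing price $35,075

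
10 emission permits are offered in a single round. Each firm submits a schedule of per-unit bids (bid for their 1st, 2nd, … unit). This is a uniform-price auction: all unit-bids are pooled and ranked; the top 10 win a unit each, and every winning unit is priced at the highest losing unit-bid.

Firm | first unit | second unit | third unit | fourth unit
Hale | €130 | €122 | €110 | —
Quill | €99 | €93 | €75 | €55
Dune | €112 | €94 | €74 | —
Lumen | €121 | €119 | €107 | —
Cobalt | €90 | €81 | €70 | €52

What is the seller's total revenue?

Pooled unit-bids ranked (top 10): 130 (Hale-1), 122 (Hale-2), 121 (Lumen-1), 119 (Lumen-2), 112 (Dune-1), 110 (Hale-3), 107 (Lumen-3), 99 (Quill-1), 94 (Dune-2), 93 (Quill-2)
Highest rejected unit-bid = €90.
Allocation: Dune 2, Hale 3, Lumen 3, Quill 2. Every unit priced at €90.
Revenue = 10 × 90 = €900.

Total revenue: €900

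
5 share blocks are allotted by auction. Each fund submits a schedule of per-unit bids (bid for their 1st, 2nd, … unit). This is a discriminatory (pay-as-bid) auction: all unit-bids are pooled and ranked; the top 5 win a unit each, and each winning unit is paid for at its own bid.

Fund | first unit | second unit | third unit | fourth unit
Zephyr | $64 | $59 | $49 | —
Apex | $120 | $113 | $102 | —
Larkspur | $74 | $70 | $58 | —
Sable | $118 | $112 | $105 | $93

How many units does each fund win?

Merging the schedules and taking the best 5: 120 (Apex-1), 118 (Sable-1), 113 (Apex-2), 112 (Sable-2), 105 (Sable-3)
Next rejected bid: $102 (not a price — pay-as-bid).
Allocation: Apex 2, Sable 3.

Apex 2, Sable 3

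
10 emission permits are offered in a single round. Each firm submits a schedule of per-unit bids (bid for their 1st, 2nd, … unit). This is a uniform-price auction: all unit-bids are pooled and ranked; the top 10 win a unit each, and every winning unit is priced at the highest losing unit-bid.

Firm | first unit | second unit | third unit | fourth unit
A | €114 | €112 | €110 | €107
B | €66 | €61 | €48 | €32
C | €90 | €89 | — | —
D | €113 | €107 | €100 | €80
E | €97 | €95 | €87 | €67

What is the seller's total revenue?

Merging the schedules and taking the best 10: 114 (A-1), 113 (D-1), 112 (A-2), 110 (A-3), 107 (A-4), 107 (D-2), 100 (D-3), 97 (E-1), 95 (E-2), 90 (C-1)
Highest rejected unit-bid = €89.
Allocation: A 4, C 1, D 3, E 2. Every unit priced at €89.
Revenue = 10 × 89 = €890.

Total revenue: €890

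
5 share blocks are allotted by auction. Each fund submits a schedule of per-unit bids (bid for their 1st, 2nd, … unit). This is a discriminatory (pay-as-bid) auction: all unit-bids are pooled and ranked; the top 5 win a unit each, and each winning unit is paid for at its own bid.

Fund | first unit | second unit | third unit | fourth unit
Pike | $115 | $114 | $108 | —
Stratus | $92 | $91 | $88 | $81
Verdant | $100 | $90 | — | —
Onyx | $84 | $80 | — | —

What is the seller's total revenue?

All unit-bids, highest first — top 5: 115 (Pike-1), 114 (Pike-2), 108 (Pike-3), 100 (Verdant-1), 92 (Stratus-1)
Next rejected bid: $91 (not a price — pay-as-bid).
Each winning unit pays its own bid.
Revenue = 115 + 114 + 108 + 100 + 92 = $529.

Total revenue: $529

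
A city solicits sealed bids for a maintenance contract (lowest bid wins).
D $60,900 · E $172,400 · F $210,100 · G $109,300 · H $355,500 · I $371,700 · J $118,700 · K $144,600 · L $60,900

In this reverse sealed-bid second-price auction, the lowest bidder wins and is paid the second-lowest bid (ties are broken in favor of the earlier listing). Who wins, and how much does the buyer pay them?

D is paid $60,900

Reverse sealed-bid second-price auction: the lowest bidder wins and is paid the second-lowest bid.
Sorting bids: 60,900 (D) < 60,900 (L) < 109,300 (G) < 118,700 (J) < 144,600 (K) < 172,400 (E) < …
Tie at $60,900 → D wins by tie-break.
D wins with the lowest bid; price is set by the runner-up at $60,900.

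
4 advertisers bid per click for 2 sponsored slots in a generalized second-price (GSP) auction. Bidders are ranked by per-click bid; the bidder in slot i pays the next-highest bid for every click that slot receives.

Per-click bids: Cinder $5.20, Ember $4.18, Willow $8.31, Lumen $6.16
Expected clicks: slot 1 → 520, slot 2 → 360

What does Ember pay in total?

Ember pays $0.00

Ranked by bid: $8.31 (Willow) > $6.16 (Lumen) > $5.20 (Cinder) > …
Ember ranks below slot 2 → no slot, pays nothing.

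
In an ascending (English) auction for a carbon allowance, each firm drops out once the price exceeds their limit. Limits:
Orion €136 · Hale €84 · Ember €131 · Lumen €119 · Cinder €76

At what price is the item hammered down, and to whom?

Rule: the price rises until one bidder remains; the winner pays the price at which the last rival dropped out.
Limits in order: 136 (Orion) > 131 (Ember) > 119 (Lumen) > 84 (Hale) > 76 (Cinder)
Ember is the last rival to drop out, at €131; Orion remains and wins at that price.

Orion wins at €131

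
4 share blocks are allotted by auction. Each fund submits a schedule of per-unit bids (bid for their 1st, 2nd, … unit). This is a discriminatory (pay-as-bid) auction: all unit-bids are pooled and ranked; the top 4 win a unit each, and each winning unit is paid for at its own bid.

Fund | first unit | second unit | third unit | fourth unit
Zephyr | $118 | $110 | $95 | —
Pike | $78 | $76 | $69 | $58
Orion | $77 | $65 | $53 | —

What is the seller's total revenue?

Pooled unit-bids ranked (top 4): 118 (Zephyr-1), 110 (Zephyr-2), 95 (Zephyr-3), 78 (Pike-1)
Next rejected bid: $77 (not a price — pay-as-bid).
Each winning unit pays its own bid.
Revenue = 118 + 110 + 95 + 78 = $401.

Total revenue: $401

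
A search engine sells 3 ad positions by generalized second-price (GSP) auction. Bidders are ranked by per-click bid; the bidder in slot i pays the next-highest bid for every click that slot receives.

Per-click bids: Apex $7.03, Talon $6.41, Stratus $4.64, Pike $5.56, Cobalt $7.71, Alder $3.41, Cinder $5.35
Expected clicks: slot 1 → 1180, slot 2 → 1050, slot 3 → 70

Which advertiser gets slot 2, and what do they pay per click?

Sorting advertisers: $7.71 (Cobalt) > $7.03 (Apex) > $6.41 (Talon) > $5.56 (Pike) > …
Slot 2 goes to the second-ranked bidder, Apex, who pays the next bid down: $6.41/click.

Apex; $6.41 per click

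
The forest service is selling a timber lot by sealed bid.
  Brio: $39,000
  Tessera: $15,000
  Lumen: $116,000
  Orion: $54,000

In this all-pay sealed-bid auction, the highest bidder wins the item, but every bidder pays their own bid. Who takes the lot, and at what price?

Lumen pays $116,000

Sorting bids: 116,000 (Lumen) > 54,000 (Orion) > 39,000 (Brio) > 15,000 (Tessera)
Lumen is highest and takes the item; every bidder forfeits their bid.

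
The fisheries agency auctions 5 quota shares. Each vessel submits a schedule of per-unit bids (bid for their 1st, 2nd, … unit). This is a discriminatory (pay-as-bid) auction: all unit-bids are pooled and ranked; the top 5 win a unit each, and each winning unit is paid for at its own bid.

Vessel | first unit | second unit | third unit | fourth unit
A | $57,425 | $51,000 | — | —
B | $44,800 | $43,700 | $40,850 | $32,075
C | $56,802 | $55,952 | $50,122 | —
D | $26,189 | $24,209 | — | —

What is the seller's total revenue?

Pooled unit-bids ranked (top 5): 57,425 (A-1), 56,802 (C-1), 55,952 (C-2), 51,000 (A-2), 50,122 (C-3)
Next rejected bid: $44,800 (not a price — pay-as-bid).
Each winning unit pays its own bid.
Revenue = 57,425 + 56,802 + 55,952 + 51,000 + 50,122 = $271,301.

Total revenue: $271,301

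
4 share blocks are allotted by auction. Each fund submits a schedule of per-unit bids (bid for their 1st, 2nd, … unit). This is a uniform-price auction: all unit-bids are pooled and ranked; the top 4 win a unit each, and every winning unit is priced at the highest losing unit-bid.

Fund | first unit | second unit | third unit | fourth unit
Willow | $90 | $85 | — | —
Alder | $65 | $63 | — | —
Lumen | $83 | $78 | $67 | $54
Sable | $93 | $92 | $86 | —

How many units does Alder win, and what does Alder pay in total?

Alder: 0 units, pays $0

All unit-bids, highest first — top 4: 93 (Sable-1), 92 (Sable-2), 90 (Willow-1), 86 (Sable-3)
First bid not allocated: $85.
Alder wins 0 unit(s) at $85 each.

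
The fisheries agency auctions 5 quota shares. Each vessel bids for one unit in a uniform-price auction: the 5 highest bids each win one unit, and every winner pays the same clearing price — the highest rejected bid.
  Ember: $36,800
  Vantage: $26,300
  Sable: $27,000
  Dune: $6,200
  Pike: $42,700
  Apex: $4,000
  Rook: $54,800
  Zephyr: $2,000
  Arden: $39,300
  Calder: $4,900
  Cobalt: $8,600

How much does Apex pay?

Apex pays $0

Bids ranked high→low: 54,800 (Rook), 42,700 (Pike), 39,300 (Arden), 36,800 (Ember), 27,000 (Sable), 26,300 (Vantage), 8,600 (Cobalt), …
Winners (5 units): Rook, Pike, Arden, Ember, Sable.
Highest unsuccessful bid: $26,300 → clearing price.
Apex does not win → pays $0.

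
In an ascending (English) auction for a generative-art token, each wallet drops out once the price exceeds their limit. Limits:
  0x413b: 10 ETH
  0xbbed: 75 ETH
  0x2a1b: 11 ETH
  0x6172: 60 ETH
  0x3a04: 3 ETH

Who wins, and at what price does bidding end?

Rule: the price rises until one bidder remains; the winner pays the price at which the last rival dropped out.
Sorting limits: 75 (0xbbed) > 60 (0x6172) > 11 (0x2a1b) > 10 (0x413b) > 3 (0x3a04)
0x6172 is the last rival to drop out, at 60 ETH; 0xbbed remains and wins at that price.

0xbbed wins at 60 ETH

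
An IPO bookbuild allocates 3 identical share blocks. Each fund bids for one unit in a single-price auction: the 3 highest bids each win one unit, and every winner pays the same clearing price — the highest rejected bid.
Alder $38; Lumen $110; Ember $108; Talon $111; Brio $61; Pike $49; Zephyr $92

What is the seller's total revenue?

Total revenue: $276

Ordering the bids: 111 (Talon), 110 (Lumen), 108 (Ember), 92 (Zephyr), 61 (Brio), …
Top 3: Talon, Lumen, Ember.
Clearing price = highest rejected bid = $92.
Total revenue = 3 × $92 = $276.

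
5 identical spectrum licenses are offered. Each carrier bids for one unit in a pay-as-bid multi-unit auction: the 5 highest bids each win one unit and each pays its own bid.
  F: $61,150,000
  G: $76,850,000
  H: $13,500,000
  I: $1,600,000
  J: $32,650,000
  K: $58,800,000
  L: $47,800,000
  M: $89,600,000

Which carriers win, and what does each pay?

Ordering the bids: 89,600,000 (M), 76,850,000 (G), 61,150,000 (F), 58,800,000 (K), 47,800,000 (L), 32,650,000 (J), 13,500,000 (H), …
Top 5: M, G, F, K, L.
Each winner pays its own bid: M $89,600,000, G $76,850,000, F $61,150,000, K $58,800,000, L $47,800,000.

M $89,600,000, G $76,850,000, F $61,150,000, K $58,800,000, L $47,800,000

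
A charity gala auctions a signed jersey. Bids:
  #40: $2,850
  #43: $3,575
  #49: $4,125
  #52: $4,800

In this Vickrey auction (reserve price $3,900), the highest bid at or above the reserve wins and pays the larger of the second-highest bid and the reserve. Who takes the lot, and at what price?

Sorting bids: 4,800 (#52) > 4,125 (#49) > 3,575 (#43) > 2,850 (#40)
Highest eligible bid: #52 at $4,800.
max(second-highest $4,125, reserve $3,900) = $4,125; the reserve does not bind.

#52 pays $4,125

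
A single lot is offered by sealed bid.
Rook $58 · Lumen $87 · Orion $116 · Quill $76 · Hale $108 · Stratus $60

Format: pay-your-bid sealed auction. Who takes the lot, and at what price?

Orion pays $116

Bids ranked: 116 (Orion) > 108 (Hale) > 87 (Lumen) > 76 (Quill) > 60 (Stratus) > 58 (Rook)
First-price: Orion pays what they bid, $116.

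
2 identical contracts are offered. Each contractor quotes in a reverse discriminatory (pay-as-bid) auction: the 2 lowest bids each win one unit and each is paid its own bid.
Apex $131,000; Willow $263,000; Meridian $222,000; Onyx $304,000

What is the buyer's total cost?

Bids ranked low→high: 131,000 (Apex), 222,000 (Meridian), 263,000 (Willow), 304,000 (Onyx)
The 2 lowest are Apex, Meridian.
Total cost = 131,000 + 222,000 = $353,000.

Total cost: $353,000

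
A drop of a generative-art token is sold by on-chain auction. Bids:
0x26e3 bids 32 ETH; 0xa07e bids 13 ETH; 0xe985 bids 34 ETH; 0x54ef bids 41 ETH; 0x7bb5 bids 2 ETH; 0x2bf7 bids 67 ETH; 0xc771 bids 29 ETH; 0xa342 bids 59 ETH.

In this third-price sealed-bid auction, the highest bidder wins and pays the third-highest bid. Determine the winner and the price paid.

Rule: the highest bidder wins and pays the third-highest bid.
Sorting bids: 67 (0x2bf7) > 59 (0xa342) > 41 (0x54ef) > 34 (0xe985) > 32 (0x26e3) > 29 (0xc771) > …
0x2bf7 wins; payment is bid #3 in the ranking = 41 ETH.

0x2bf7 pays 41 ETH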